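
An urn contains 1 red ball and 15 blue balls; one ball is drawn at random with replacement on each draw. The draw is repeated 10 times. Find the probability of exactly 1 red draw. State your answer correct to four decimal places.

0.3496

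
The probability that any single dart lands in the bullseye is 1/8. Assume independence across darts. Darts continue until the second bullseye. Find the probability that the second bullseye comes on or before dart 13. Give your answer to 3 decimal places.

0.496

Finishing within 13 darts ⇔ at least 2 successes in the first 13. With X ~ Binomial(13, 0.125), P(Y ≤ 13) = 1 − P(X ≤ 1).
  k=0: C(13,0)·0.125^0·0.875^13 = 0.17624
  k=1: C(13,1)·0.125^1·0.875^12 = 0.32730
1 − 0.50354 = 0.49646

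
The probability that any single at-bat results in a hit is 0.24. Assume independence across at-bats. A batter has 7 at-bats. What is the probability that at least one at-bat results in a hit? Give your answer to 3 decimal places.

0.854

P(at least one) = 1 − P(none) = 1 − (1 − 0.24)^7
= 1 − 0.14645 = 0.85355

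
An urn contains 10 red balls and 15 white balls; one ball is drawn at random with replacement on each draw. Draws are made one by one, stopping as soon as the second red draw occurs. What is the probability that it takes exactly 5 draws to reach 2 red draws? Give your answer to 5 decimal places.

0.13824

Y = trial on which the second success occurs; negative binomial, r=2, p=0.40.
P(Y=5) = C(4,1) · p^2 · (1−p)^3
= 4 · 0.16 · 0.216 = 0.1382400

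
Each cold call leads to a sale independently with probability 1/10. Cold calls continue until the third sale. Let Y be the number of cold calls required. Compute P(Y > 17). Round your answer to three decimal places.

0.762

Needing more than 17 cold calls ⇔ fewer than 3 successes in the first 17. With X ~ Binomial(17, 0.10), P(Y > 17) = P(X ≤ 2).
  k=0: C(17,0)·0.10^0·0.90^17 = 0.16677
  k=1: C(17,1)·0.10^1·0.90^16 = 0.31501
  k=2: C(17,2)·0.10^2·0.90^15 = 0.28001
P(X ≤ 2) = 0.76180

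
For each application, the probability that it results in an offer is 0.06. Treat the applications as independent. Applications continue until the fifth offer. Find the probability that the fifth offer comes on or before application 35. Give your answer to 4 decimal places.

Finishing within 35 applications ⇔ at least 5 successes in the first 35. With X ~ Binomial(35, 0.06), P(Y ≤ 35) = 1 − P(X ≤ 4).
  k=0: C(35,0)·0.06^0·0.94^35 = 0.114677
  k=1: C(35,1)·0.06^1·0.94^34 = 0.256192
  k=2: C(35,2)·0.06^2·0.94^33 = 0.277996
  k=3: C(35,3)·0.06^3·0.94^32 = 0.195189
  k=4: C(35,4)·0.06^4·0.94^31 = 0.099671
1 − 0.943725 = 0.056275

0.0563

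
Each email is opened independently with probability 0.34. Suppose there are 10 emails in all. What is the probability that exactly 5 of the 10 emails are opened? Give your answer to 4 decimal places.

X ~ Binomial(n=10, p=0.34).
P(X=5) = C(10,5) · p^5 · (1−p)^5
= 252 · 0.0045435 · 0.12523 = 0.143389

0.1434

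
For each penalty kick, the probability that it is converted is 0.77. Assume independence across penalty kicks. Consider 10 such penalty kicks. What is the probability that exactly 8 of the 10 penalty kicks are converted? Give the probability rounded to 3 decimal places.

0.294

X ~ Binomial(n=10, p=0.77).
P(X=8) = C(10,8) · p^8 · (1−p)^2
= 45 · 0.12357 · 0.0529 = 0.29417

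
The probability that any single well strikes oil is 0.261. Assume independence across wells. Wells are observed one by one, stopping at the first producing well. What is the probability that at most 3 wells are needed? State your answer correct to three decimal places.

0.596

Y = number of wells to the first success; geometric, p = 0.261.
P(Y ≤ 3) = 1 − (1−p)^3 = 1 − 0.40358 = 0.59642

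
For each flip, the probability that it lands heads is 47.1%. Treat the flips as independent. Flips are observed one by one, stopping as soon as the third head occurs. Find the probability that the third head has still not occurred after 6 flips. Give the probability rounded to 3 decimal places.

0.400

Needing more than 6 flips ⇔ fewer than 3 successes in the first 6. With X ~ Binomial(6, 0.471), P(Y > 6) = P(X ≤ 2).
  k=0: C(6,0)·0.471^0·0.529^6 = 0.02191
  k=1: C(6,1)·0.471^1·0.529^5 = 0.11707
  k=2: C(6,2)·0.471^2·0.529^4 = 0.26059
P(X ≤ 2) = 0.39957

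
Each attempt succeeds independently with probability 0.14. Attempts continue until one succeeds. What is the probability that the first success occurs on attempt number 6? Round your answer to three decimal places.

0.066

Geometric (trials to first success), p = 0.14.
P(Y = 6) = (1−p)^5 · p = 0.47043 · 0.14 = 0.06586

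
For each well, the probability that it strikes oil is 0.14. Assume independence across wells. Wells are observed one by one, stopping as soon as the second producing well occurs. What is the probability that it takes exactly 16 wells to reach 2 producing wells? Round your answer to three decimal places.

0.036

Y = trial on which the second success occurs; negative binomial, r=2, p=0.14.
P(Y=16) = C(15,1) · p^2 · (1−p)^14
= 15 · 0.0196 · 0.12105 = 0.03559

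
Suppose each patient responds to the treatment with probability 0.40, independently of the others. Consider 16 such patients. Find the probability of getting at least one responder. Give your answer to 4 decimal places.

P(at least one) = 1 − P(none) = 1 − (1 − 0.40)^16
= 1 − 0.000282 = 0.999718

0.9997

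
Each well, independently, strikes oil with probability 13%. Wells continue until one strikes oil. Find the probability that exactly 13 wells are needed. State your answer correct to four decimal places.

0.0244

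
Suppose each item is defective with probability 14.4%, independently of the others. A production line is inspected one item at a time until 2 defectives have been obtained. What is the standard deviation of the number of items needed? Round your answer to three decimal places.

9.086

Y = total items until the second success; negative binomial with r=2, p=0.144.
SD(Y) = √[r(1−p)/p²] = √(82.56173) = 9.08635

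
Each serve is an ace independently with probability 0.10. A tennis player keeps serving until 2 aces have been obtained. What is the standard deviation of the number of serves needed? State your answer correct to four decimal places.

13.4164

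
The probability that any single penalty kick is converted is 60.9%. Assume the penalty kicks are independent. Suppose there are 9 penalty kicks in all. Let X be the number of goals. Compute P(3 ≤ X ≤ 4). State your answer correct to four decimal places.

0.2262

X ~ Binomial(9, 0.609); P(3 ≤ X ≤ 4) = Σ C(9,k) p^k (1−p)^(9−k) over k:
  k=3: C(9,3)·0.609^3·0.391^6 = 0.067794
  k=4: C(9,4)·0.609^4·0.391^5 = 0.158388
Total = 0.226183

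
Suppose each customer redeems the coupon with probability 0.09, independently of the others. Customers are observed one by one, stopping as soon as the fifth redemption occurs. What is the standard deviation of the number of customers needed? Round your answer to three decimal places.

Y = total customers until the fifth success; negative binomial with r=5, p=0.09.
SD(Y) = √[r(1−p)/p²] = √(561.72840) = 23.70081

23.701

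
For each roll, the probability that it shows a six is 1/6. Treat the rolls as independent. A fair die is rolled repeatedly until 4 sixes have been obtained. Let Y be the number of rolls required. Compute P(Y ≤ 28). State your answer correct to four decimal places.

Finishing within 28 rolls ⇔ at least 4 successes in the first 28. With X ~ Binomial(28, 0.166667), P(Y ≤ 28) = 1 − P(X ≤ 3).
  k=0: C(28,0)·0.166667^0·0.833333^28 = 0.006066
  k=1: C(28,1)·0.166667^1·0.833333^27 = 0.033971
  k=2: C(28,2)·0.166667^2·0.833333^26 = 0.091723
  k=3: C(28,3)·0.166667^3·0.833333^25 = 0.158986
1 − 0.290746 = 0.709254

0.7093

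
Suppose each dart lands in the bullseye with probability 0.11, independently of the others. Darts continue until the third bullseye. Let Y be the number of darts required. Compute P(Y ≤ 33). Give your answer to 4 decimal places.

Finishing within 33 darts ⇔ at least 3 successes in the first 33. With X ~ Binomial(33, 0.11), P(Y ≤ 33) = 1 − P(X ≤ 2).
  k=0: C(33,0)·0.11^0·0.89^33 = 0.021373
  k=1: C(33,1)·0.11^1·0.89^32 = 0.087174
  k=2: C(33,2)·0.11^2·0.89^31 = 0.172389
1 − 0.280936 = 0.719064

0.7191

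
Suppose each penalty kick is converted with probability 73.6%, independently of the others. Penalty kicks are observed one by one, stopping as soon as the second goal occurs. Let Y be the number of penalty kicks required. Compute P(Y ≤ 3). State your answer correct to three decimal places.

0.828

Finishing within 3 penalty kicks ⇔ at least 2 successes in the first 3. With X ~ Binomial(3, 0.736), P(Y ≤ 3) = 1 − P(X ≤ 1).
  k=0: C(3,0)·0.736^0·0.264^3 = 0.01840
  k=1: C(3,1)·0.736^1·0.264^2 = 0.15389
1 − 0.17229 = 0.82771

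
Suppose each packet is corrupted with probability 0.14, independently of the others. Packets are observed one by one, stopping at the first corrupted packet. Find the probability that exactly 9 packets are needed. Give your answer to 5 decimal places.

Geometric (trials to first success), p = 0.14.
P(Y = 9) = (1−p)^8 · p = 0.29922 · 0.14 = 0.0418905

0.04189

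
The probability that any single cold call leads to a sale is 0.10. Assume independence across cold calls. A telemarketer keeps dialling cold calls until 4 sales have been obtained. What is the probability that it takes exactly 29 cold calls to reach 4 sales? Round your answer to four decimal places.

0.0235

Y = trial on which the fourth success occurs; negative binomial, r=4, p=0.10.
P(Y=29) = C(28,3) · p^4 · (1−p)^25
= 3276 · 0.0001 · 0.07179 = 0.023518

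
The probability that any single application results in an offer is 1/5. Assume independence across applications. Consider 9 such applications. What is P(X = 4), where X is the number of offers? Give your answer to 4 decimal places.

X ~ Binomial(n=9, p=0.20).
P(X=4) = C(9,4) · p^4 · (1−p)^5
= 126 · 0.0016 · 0.32768 = 0.066060

0.0661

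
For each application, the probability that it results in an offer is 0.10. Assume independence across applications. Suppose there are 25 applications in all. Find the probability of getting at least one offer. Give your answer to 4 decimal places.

P(at least one) = 1 − P(none) = 1 − (1 − 0.10)^25
= 1 − 0.071790 = 0.928210

0.9282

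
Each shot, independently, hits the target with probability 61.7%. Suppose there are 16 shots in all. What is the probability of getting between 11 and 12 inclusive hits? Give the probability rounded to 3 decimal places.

0.297

X ~ Binomial(16, 0.617); P(11 ≤ X ≤ 12) = Σ C(16,k) p^k (1−p)^(16−k) over k:
  k=11: C(16,11)·0.617^11·0.383^5 = 0.17759
  k=12: C(16,12)·0.617^12·0.383^4 = 0.11920
Total = 0.29679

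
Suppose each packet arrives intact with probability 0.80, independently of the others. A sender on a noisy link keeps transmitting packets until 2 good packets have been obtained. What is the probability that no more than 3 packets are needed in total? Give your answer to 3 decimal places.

0.896

Finishing within 3 packets ⇔ at least 2 successes in the first 3. With X ~ Binomial(3, 0.80), P(Y ≤ 3) = 1 − P(X ≤ 1).
  k=0: C(3,0)·0.80^0·0.20^3 = 0.00800
  k=1: C(3,1)·0.80^1·0.20^2 = 0.09600
1 − 0.10400 = 0.89600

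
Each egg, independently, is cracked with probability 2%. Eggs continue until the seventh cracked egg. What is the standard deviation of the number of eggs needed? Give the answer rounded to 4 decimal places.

130.9580

Y = total eggs until the seventh success; negative binomial with r=7, p=0.02.
SD(Y) = √[r(1−p)/p²] = √(17150.000000) = 130.958009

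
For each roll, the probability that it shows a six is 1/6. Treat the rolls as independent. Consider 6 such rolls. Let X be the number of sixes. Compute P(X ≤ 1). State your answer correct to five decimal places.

0.73678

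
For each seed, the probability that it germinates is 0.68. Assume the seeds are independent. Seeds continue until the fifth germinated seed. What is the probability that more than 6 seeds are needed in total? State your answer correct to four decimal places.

Needing more than 6 seeds ⇔ fewer than 5 successes in the first 6. With X ~ Binomial(6, 0.68), P(Y > 6) = P(X ≤ 4).
  k=0: C(6,0)·0.68^0·0.32^6 = 0.001074
  k=1: C(6,1)·0.68^1·0.32^5 = 0.013690
  k=2: C(6,2)·0.68^2·0.32^4 = 0.072729
  k=3: C(6,3)·0.68^3·0.32^3 = 0.206066
  k=4: C(6,4)·0.68^4·0.32^2 = 0.328418
P(X ≤ 4) = 0.621977

0.6220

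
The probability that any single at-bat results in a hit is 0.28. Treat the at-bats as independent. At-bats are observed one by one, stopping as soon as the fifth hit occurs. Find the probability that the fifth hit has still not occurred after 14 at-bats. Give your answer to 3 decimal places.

Needing more than 14 at-bats ⇔ fewer than 5 successes in the first 14. With X ~ Binomial(14, 0.28), P(Y > 14) = P(X ≤ 4).
  k=0: C(14,0)·0.28^0·0.72^14 = 0.01006
  k=1: C(14,1)·0.28^1·0.72^13 = 0.05478
  k=2: C(14,2)·0.28^2·0.72^12 = 0.13847
  k=3: C(14,3)·0.28^3·0.72^11 = 0.21539
  k=4: C(14,4)·0.28^4·0.72^10 = 0.23035
P(X ≤ 4) = 0.64905

0.649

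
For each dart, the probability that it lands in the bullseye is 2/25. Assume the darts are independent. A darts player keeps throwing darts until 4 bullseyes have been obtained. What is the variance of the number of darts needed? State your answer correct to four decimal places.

575.0000

Y = total darts until the fourth success; negative binomial with r=4, p=0.08.
Var(Y) = r(1−p)/p² = 4·0.92 / 0.08² = 575.000000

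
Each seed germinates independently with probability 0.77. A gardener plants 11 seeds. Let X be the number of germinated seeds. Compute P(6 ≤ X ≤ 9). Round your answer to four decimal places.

X ~ Binomial(11, 0.77); P(6 ≤ X ≤ 9) = Σ C(11,k) p^k (1−p)^(11−k) over k:
  k=6: C(11,6)·0.77^6·0.23^5 = 0.061976
  k=7: C(11,7)·0.77^7·0.23^4 = 0.148204
  k=8: C(11,8)·0.77^8·0.23^3 = 0.248081
  k=9: C(11,9)·0.77^9·0.23^2 = 0.276844
Total = 0.735105

0.7351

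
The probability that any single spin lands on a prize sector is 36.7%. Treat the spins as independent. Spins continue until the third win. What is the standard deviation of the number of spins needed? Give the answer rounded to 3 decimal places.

Y = total spins until the third success; negative binomial with r=3, p=0.367.
SD(Y) = √[r(1−p)/p²] = √(14.09915) = 3.75488

3.755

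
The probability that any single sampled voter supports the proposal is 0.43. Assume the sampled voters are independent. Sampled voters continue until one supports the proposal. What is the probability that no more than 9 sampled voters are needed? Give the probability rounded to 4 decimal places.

0.9936

Y = number of sampled voters to the first success; geometric, p = 0.43.
P(Y ≤ 9) = 1 − (1−p)^9 = 1 − 0.006351 = 0.993649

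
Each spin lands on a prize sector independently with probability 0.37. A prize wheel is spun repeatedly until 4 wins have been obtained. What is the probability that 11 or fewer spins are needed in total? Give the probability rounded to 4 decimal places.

Finishing within 11 spins ⇔ at least 4 successes in the first 11. With X ~ Binomial(11, 0.37), P(Y ≤ 11) = 1 − P(X ≤ 3).
  k=0: C(11,0)·0.37^0·0.63^11 = 0.006205
  k=1: C(11,1)·0.37^1·0.63^10 = 0.040087
  k=2: C(11,2)·0.37^2·0.63^9 = 0.117715
  k=3: C(11,3)·0.37^3·0.63^8 = 0.207402
1 − 0.371409 = 0.628591

0.6286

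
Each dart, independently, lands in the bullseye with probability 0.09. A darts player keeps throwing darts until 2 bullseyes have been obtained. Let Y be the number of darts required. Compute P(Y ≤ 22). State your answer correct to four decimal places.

Finishing within 22 darts ⇔ at least 2 successes in the first 22. With X ~ Binomial(22, 0.09), P(Y ≤ 22) = 1 − P(X ≤ 1).
  k=0: C(22,0)·0.09^0·0.91^22 = 0.125577
  k=1: C(22,1)·0.09^1·0.91^21 = 0.273234
1 − 0.398811 = 0.601189

0.6012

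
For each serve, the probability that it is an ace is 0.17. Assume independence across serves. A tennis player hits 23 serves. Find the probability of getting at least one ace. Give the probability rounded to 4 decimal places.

P(at least one) = 1 − P(none) = 1 − (1 − 0.17)^23
= 1 − 0.013766 = 0.986234

0.9862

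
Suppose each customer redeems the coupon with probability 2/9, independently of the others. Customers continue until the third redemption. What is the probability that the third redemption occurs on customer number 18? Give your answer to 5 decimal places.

0.03441

Y = trial on which the third success occurs; negative binomial, r=3, p=0.222222.
P(Y=18) = C(17,2) · p^3 · (1−p)^15
= 136 · 0.010974 · 0.023059 = 0.0344139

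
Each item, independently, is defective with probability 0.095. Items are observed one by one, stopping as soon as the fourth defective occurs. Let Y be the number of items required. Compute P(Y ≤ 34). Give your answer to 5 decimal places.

Finishing within 34 items ⇔ at least 4 successes in the first 34. With X ~ Binomial(34, 0.095), P(Y ≤ 34) = 1 − P(X ≤ 3).
  k=0: C(34,0)·0.095^0·0.905^34 = 0.0335778
  k=1: C(34,1)·0.095^1·0.905^33 = 0.1198411
  k=2: C(34,2)·0.095^2·0.905^32 = 0.2075700
  k=3: C(34,3)·0.095^3·0.905^31 = 0.2324172
1 − 0.5934061 = 0.4065939

0.40659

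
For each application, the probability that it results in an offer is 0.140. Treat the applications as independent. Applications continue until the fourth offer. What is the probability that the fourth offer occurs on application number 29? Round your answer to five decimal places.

0.02899

Y = trial on which the fourth success occurs; negative binomial, r=4, p=0.14.
P(Y=29) = C(28,3) · p^4 · (1−p)^25
= 3276 · 0.00038416 · 0.023039 = 0.0289946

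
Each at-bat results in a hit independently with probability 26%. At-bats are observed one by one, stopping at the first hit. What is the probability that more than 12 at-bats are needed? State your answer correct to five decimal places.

Y = number of at-bats to the first success; geometric, p = 0.26.
P(Y > 12) = P(first 12 all fail) = (1−p)^12 = 0.0269638

0.02696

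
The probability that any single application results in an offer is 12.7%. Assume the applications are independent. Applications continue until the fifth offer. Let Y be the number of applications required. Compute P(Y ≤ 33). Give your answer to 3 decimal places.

Finishing within 33 applications ⇔ at least 5 successes in the first 33. With X ~ Binomial(33, 0.127), P(Y ≤ 33) = 1 − P(X ≤ 4).
  k=0: C(33,0)·0.127^0·0.873^33 = 0.01131
  k=1: C(33,1)·0.127^1·0.873^32 = 0.05430
  k=2: C(33,2)·0.127^2·0.873^31 = 0.12638
  k=3: C(33,3)·0.127^3·0.873^30 = 0.18998
  k=4: C(33,4)·0.127^4·0.873^29 = 0.20728
1 − 0.58925 = 0.41075

0.411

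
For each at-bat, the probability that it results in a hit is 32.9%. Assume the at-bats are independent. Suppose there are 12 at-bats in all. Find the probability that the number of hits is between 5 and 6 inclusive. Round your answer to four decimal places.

0.2939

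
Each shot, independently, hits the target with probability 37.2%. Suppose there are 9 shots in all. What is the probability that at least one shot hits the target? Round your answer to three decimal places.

P(at least one) = 1 − P(none) = 1 − (1 − 0.372)^9
= 1 − 0.01519 = 0.98481

0.985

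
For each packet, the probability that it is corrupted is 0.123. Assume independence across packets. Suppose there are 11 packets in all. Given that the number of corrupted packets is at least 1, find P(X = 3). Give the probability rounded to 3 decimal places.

0.141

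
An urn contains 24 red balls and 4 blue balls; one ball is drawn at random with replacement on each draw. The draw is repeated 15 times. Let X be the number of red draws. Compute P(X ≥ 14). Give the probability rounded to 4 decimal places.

X ~ Binomial(15, 0.857143); P(X ≥ 14) = Σ C(15,k) p^k (1−p)^(15−k) over k:
  k=14: C(15,14)·0.857143^14·0.142857^1 = 0.247593
  k=15: C(15,15)·0.857143^15·0.142857^0 = 0.099037
Total = 0.346630

0.3466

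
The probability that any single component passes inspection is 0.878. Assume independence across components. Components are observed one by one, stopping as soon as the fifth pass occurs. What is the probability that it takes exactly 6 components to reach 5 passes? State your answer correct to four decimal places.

0.3183

Y = trial on which the fifth success occurs; negative binomial, r=5, p=0.878.
P(Y=6) = C(5,4) · p^5 · (1−p)^1
= 5 · 0.52176 · 0.122 = 0.318275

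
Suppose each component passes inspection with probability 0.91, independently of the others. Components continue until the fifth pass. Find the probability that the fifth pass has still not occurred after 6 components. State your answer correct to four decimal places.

Needing more than 6 components ⇔ fewer than 5 successes in the first 6. With X ~ Binomial(6, 0.91), P(Y > 6) = P(X ≤ 4).
  k=0: C(6,0)·0.91^0·0.09^6 = 0.000001
  k=1: C(6,1)·0.91^1·0.09^5 = 0.000032
  k=2: C(6,2)·0.91^2·0.09^4 = 0.000815
  k=3: C(6,3)·0.91^3·0.09^3 = 0.010987
  k=4: C(6,4)·0.91^4·0.09^2 = 0.083319
P(X ≤ 4) = 0.095153

0.0952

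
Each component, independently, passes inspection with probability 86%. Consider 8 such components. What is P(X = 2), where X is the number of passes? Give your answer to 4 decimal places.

0.0002

X ~ Binomial(n=8, p=0.86).
P(X=2) = C(8,2) · p^2 · (1−p)^6
= 28 · 0.7396 · 7.5295e-06 = 0.000156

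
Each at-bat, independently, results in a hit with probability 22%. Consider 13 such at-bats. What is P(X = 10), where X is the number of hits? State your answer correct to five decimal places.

X ~ Binomial(n=13, p=0.22).
P(X=10) = C(13,10) · p^10 · (1−p)^3
= 286 · 2.656e-07 · 0.47455 = 0.0000360

0.00004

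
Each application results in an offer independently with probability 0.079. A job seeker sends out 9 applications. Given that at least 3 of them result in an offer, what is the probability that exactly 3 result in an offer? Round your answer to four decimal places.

0.8769

X ~ Binomial(9, 0.079). Want P(X=3 | X≥3) = P(X=3) / P(X≥3).
P(X=3) = C(9,3)·0.079^3·0.921^6 = 0.025277
P(X≥3) = 1 − 0.476800 − 0.368084 − 0.126291 = 0.028824
Ratio = 0.025277 / 0.028824 = 0.876919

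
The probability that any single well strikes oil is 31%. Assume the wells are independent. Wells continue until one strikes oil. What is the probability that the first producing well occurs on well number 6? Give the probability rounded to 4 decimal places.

Geometric (trials to first success), p = 0.31.
P(Y = 6) = (1−p)^5 · p = 0.1564 · 0.31 = 0.048485

0.0485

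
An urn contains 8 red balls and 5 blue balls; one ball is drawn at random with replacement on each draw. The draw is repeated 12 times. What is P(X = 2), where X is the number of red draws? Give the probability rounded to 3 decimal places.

0.002

X ~ Binomial(n=12, p=0.615385).
P(X=2) = C(12,2) · p^2 · (1−p)^10
= 66 · 0.3787 · 7.0838e-05 = 0.00177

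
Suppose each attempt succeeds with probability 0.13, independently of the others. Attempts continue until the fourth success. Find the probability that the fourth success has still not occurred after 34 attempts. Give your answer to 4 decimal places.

0.3388

Needing more than 34 attempts ⇔ fewer than 4 successes in the first 34. With X ~ Binomial(34, 0.13), P(Y > 34) = P(X ≤ 3).
  k=0: C(34,0)·0.13^0·0.87^34 = 0.008783
  k=1: C(34,1)·0.13^1·0.87^33 = 0.044623
  k=2: C(34,2)·0.13^2·0.87^32 = 0.110018
  k=3: C(34,3)·0.13^3·0.87^31 = 0.175355
P(X ≤ 3) = 0.338780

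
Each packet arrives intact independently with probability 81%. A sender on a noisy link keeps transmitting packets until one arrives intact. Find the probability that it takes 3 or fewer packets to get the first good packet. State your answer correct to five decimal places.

Y = number of packets to the first success; geometric, p = 0.81.
P(Y ≤ 3) = 1 − (1−p)^3 = 1 − 0.0068590 = 0.9931410

0.99314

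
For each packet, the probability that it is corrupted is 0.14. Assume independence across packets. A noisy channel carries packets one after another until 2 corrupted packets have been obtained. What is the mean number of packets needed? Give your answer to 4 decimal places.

Y = total packets until the second success; negative binomial with r=2, p=0.14.
E[Y] = r / p = 2 / 0.14 = 14.285714

14.2857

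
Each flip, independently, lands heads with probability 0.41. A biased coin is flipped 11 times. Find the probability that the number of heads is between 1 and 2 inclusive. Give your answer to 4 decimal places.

X ~ Binomial(11, 0.41); P(1 ≤ X ≤ 2) = Σ C(11,k) p^k (1−p)^(11−k) over k:
  k=1: C(11,1)·0.41^1·0.59^10 = 0.023051
  k=2: C(11,2)·0.41^2·0.59^9 = 0.080094
Total = 0.103145

0.1031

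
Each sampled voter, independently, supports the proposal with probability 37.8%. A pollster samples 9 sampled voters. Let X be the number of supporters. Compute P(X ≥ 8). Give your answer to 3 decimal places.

X ~ Binomial(9, 0.378); P(X ≥ 8) = Σ C(9,k) p^k (1−p)^(9−k) over k:
  k=8: C(9,8)·0.378^8·0.622^1 = 0.00233
  k=9: C(9,9)·0.378^9·0.622^0 = 0.00016
Total = 0.00249

0.002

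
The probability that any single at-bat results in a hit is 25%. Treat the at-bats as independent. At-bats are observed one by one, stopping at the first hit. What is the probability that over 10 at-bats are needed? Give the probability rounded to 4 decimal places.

0.0563

Y = number of at-bats to the first success; geometric, p = 0.25.
P(Y > 10) = P(first 10 all fail) = (1−p)^10 = 0.056314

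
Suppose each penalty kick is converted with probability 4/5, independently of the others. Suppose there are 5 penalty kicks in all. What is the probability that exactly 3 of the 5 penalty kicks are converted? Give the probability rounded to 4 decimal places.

X ~ Binomial(n=5, p=0.80).
P(X=3) = C(5,3) · p^3 · (1−p)^2
= 10 · 0.512 · 0.04 = 0.204800

0.2048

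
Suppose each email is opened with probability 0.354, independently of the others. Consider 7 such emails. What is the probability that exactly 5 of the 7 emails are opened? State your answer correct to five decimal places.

0.04872

X ~ Binomial(n=7, p=0.354).
P(X=5) = C(7,5) · p^5 · (1−p)^2
= 21 · 0.0055593 · 0.41732 = 0.0487193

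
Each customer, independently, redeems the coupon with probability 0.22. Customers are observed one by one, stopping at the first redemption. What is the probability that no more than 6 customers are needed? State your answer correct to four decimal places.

0.7748

Y = number of customers to the first success; geometric, p = 0.22.
P(Y ≤ 6) = 1 − (1−p)^6 = 1 − 0.225200 = 0.774800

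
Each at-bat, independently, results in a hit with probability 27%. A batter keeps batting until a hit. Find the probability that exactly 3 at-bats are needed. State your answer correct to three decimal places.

0.144

Geometric (trials to first success), p = 0.27.
P(Y = 3) = (1−p)^2 · p = 0.5329 · 0.27 = 0.14388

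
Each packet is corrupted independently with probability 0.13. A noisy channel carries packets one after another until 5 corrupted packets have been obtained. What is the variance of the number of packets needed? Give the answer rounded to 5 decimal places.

257.39645

Y = total packets until the fifth success; negative binomial with r=5, p=0.13.
Var(Y) = r(1−p)/p² = 5·0.87 / 0.13² = 257.3964497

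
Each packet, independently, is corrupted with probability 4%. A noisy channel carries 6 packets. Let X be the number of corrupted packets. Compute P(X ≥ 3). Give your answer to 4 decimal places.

0.0012

X ~ Binomial(6, 0.04); P(X ≥ 3) = Σ C(6,k) p^k (1−p)^(6−k) over k:
  k=3: C(6,3)·0.04^3·0.96^3 = 0.001132
  k=4: C(6,4)·0.04^4·0.96^2 = 0.000035
  k=5: C(6,5)·0.04^5·0.96^1 = 0.000001
  k=6: C(6,6)·0.04^6·0.96^0 = 0.000000
Total = 0.001168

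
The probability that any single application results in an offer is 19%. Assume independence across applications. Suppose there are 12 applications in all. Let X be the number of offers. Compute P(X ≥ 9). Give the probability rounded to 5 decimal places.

0.00004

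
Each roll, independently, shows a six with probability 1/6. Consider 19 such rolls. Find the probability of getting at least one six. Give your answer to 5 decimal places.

0.96870

P(at least one) = 1 − P(none) = 1 − (1 − 0.166667)^19
= 1 − 0.0313009 = 0.9686991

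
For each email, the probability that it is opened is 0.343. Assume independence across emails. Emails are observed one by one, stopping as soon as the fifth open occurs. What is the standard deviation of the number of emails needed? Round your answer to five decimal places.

5.28413

Y = total emails until the fifth success; negative binomial with r=5, p=0.343.
SD(Y) = √[r(1−p)/p²] = √(27.9220393) = 5.2841309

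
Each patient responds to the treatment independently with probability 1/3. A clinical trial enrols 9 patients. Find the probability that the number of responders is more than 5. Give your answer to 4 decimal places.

0.0424

X ~ Binomial(9, 0.333333); P(X ≥ 6) = Σ C(9,k) p^k (1−p)^(9−k) over k:
  k=6: C(9,6)·0.333333^6·0.666667^3 = 0.034141
  k=7: C(9,7)·0.333333^7·0.666667^2 = 0.007316
  k=8: C(9,8)·0.333333^8·0.666667^1 = 0.000914
  k=9: C(9,9)·0.333333^9·0.666667^0 = 0.000051
Total = 0.042422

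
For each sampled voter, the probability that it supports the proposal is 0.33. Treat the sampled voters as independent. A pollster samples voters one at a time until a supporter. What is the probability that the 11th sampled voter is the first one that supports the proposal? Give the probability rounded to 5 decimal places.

0.00602

Geometric (trials to first success), p = 0.33.
P(Y = 11) = (1−p)^10 · p = 0.018228 · 0.33 = 0.0060154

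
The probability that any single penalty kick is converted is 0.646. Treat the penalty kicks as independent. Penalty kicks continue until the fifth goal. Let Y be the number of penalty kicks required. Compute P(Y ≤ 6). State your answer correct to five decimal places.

0.31163

Finishing within 6 penalty kicks ⇔ at least 5 successes in the first 6. With X ~ Binomial(6, 0.646), P(Y ≤ 6) = 1 − P(X ≤ 4).
  k=0: C(6,0)·0.646^0·0.354^6 = 0.0019680
  k=1: C(6,1)·0.646^1·0.354^5 = 0.0215477
  k=2: C(6,2)·0.646^2·0.354^4 = 0.0983036
  k=3: C(6,3)·0.646^3·0.354^3 = 0.2391869
  k=4: C(6,4)·0.646^4·0.354^2 = 0.3273617
1 − 0.6883678 = 0.3116322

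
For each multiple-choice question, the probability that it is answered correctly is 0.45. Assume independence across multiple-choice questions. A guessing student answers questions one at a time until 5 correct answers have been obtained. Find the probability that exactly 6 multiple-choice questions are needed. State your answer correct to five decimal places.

Y = trial on which the fifth success occurs; negative binomial, r=5, p=0.45.
P(Y=6) = C(5,4) · p^5 · (1−p)^1
= 5 · 0.018453 · 0.55 = 0.0507452

0.05075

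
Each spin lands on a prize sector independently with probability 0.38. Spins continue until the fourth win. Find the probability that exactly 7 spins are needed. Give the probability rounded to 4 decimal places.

0.0994

Y = trial on which the fourth success occurs; negative binomial, r=4, p=0.38.
P(Y=7) = C(6,3) · p^4 · (1−p)^3
= 20 · 0.020851 · 0.23833 = 0.099389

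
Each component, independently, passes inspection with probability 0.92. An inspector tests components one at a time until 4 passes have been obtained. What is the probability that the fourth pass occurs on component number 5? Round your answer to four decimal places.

0.2292

Y = trial on which the fourth success occurs; negative binomial, r=4, p=0.92.
P(Y=5) = C(4,3) · p^4 · (1−p)^1
= 4 · 0.71639 · 0.08 = 0.229246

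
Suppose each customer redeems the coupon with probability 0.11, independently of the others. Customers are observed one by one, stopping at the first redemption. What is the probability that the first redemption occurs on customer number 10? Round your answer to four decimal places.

0.0385

Geometric (trials to first success), p = 0.11.
P(Y = 10) = (1−p)^9 · p = 0.35036 · 0.11 = 0.038539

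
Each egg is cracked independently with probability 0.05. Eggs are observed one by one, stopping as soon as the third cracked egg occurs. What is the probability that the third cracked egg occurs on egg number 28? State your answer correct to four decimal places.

0.0122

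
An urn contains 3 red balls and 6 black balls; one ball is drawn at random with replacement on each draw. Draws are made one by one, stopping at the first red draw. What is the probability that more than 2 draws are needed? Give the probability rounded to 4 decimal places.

0.4444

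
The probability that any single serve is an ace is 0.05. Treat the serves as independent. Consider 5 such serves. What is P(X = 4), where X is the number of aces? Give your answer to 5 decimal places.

0.00003

X ~ Binomial(n=5, p=0.05).
P(X=4) = C(5,4) · p^4 · (1−p)^1
= 5 · 6.25e-06 · 0.95 = 0.0000297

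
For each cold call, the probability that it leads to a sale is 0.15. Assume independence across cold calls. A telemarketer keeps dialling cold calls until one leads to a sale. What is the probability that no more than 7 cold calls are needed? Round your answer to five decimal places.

0.67942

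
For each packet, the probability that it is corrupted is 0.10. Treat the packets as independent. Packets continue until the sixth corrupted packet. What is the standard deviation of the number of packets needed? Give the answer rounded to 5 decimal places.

Y = total packets until the sixth success; negative binomial with r=6, p=0.10.
SD(Y) = √[r(1−p)/p²] = √(540.0000000) = 23.2379001

23.23790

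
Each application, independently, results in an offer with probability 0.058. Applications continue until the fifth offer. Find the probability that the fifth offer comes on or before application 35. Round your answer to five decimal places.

0.04993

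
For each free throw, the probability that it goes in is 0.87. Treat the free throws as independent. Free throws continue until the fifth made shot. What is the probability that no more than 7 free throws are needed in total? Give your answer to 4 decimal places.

0.9487

Finishing within 7 free throws ⇔ at least 5 successes in the first 7. With X ~ Binomial(7, 0.87), P(Y ≤ 7) = 1 − P(X ≤ 4).
  k=0: C(7,0)·0.87^0·0.13^7 = 0.000001
  k=1: C(7,1)·0.87^1·0.13^6 = 0.000029
  k=2: C(7,2)·0.87^2·0.13^5 = 0.000590
  k=3: C(7,3)·0.87^3·0.13^4 = 0.006583
  k=4: C(7,4)·0.87^4·0.13^3 = 0.044053
1 − 0.051256 = 0.948744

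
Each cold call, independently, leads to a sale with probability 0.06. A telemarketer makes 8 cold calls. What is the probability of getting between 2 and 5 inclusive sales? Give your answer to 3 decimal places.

0.079

X ~ Binomial(8, 0.06); P(2 ≤ X ≤ 5) = Σ C(8,k) p^k (1−p)^(8−k) over k:
  k=2: C(8,2)·0.06^2·0.94^6 = 0.06954
  k=3: C(8,3)·0.06^3·0.94^5 = 0.00888
  k=4: C(8,4)·0.06^4·0.94^4 = 0.00071
  k=5: C(8,5)·0.06^5·0.94^3 = 0.00004
Total = 0.07916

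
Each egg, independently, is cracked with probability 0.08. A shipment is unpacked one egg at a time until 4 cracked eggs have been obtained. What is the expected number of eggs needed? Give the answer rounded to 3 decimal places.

50.000

Y = total eggs until the fourth success; negative binomial with r=4, p=0.08.
E[Y] = r / p = 4 / 0.08 = 50.00000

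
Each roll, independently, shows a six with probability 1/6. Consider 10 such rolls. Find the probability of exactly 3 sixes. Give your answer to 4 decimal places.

0.1550

X ~ Binomial(n=10, p=0.166667).
P(X=3) = C(10,3) · p^3 · (1−p)^7
= 120 · 0.0046296 · 0.27908 = 0.155045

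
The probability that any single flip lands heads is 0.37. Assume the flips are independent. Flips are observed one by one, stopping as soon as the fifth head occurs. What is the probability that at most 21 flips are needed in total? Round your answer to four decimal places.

0.9348

Finishing within 21 flips ⇔ at least 5 successes in the first 21. With X ~ Binomial(21, 0.37), P(Y ≤ 21) = 1 − P(X ≤ 4).
  k=0: C(21,0)·0.37^0·0.63^21 = 0.000061
  k=1: C(21,1)·0.37^1·0.63^20 = 0.000754
  k=2: C(21,2)·0.37^2·0.63^19 = 0.004427
  k=3: C(21,3)·0.37^3·0.63^18 = 0.016466
  k=4: C(21,4)·0.37^4·0.63^17 = 0.043517
1 − 0.065225 = 0.934775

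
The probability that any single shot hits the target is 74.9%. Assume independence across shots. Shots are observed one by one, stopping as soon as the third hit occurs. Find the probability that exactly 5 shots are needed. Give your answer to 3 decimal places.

0.159

Y = trial on which the third success occurs; negative binomial, r=3, p=0.749.
P(Y=5) = C(4,2) · p^3 · (1−p)^2
= 6 · 0.42019 · 0.063001 = 0.15883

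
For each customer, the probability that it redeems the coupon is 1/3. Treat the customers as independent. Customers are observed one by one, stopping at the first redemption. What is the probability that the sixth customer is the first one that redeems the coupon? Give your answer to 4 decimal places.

Geometric (trials to first success), p = 0.333333.
P(Y = 6) = (1−p)^5 · p = 0.13169 · 0.333333 = 0.043896

0.0439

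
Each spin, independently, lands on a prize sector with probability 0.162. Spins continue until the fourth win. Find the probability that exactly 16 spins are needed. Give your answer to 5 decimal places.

Y = trial on which the fourth success occurs; negative binomial, r=4, p=0.162.
P(Y=16) = C(15,3) · p^4 · (1−p)^12
= 455 · 0.00068875 · 0.11993 = 0.0375837

0.03758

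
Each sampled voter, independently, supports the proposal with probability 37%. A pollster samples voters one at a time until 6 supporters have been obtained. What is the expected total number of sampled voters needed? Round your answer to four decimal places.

Y = total sampled voters until the sixth success; negative binomial with r=6, p=0.37.
E[Y] = r / p = 6 / 0.37 = 16.216216

16.2162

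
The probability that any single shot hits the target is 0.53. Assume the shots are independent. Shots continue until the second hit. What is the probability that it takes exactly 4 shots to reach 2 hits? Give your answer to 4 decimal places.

Y = trial on which the second success occurs; negative binomial, r=2, p=0.53.
P(Y=4) = C(3,1) · p^2 · (1−p)^2
= 3 · 0.2809 · 0.2209 = 0.186152

0.1862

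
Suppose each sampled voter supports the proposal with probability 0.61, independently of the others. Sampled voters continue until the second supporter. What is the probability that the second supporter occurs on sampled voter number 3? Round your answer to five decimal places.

Y = trial on which the second success occurs; negative binomial, r=2, p=0.61.
P(Y=3) = C(2,1) · p^2 · (1−p)^1
= 2 · 0.3721 · 0.39 = 0.2902380

0.29024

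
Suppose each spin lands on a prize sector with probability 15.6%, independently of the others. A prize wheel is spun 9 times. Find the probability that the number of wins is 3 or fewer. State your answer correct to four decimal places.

0.9613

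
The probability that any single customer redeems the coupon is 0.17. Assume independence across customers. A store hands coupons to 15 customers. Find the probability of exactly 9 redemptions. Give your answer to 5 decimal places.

X ~ Binomial(n=15, p=0.17).
P(X=9) = C(15,9) · p^9 · (1−p)^6
= 5005 · 1.1859e-07 · 0.32694 = 0.0001940

0.00019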